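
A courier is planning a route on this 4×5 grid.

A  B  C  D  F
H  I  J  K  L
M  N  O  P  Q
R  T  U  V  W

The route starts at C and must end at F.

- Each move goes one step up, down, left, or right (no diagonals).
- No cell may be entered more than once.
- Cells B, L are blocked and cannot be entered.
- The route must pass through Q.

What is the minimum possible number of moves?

Any route passes through Q somewhere between C and F. Summing Manhattan distances along the two legs (C → Q → F) gives a lower bound of 4 + 2 = 6 moves.
That bound ignores the blocked cells. Measuring each leg by the fewest moves that actually steer around them (C→Q: 4; Q→F: 4) raises the lower bound to 8.
The shortest route satisfying every rule uses 10 moves: C → J → O → U → V → W → Q → P → K → D → F.
The bound of 8 isn't tight here; checking systematically, no route of length 8 through 9 satisfies every constraint, so 10 is the minimum.

10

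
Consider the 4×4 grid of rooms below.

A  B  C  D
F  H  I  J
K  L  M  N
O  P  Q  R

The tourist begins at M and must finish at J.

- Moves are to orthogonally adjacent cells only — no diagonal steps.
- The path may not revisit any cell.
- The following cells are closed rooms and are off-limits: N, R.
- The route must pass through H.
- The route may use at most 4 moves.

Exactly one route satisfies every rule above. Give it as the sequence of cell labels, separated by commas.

The budget equals the shortest possible length, so every move has to be on a shortest route through the required cells.
Route from M: left 1 to L, up 1 to H, right 2 to J — 4 moves in all.
Check: all required cells visited; 4 ≤ 4 moves.

M, L, H, I, J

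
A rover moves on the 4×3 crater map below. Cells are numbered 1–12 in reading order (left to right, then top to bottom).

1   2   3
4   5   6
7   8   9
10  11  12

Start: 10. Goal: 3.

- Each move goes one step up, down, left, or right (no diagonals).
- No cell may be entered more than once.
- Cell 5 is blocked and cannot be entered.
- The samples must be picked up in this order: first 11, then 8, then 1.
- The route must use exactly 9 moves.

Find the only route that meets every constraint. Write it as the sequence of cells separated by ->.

10 -> 11 -> 12 -> 9 -> 8 -> 7 -> 4 -> 1 -> 2 -> 3

The waypoints must appear in the order 11, 8, 1, with no cell reused.
Route from 10: 2× right (reaching 12), up to 9, 2× left (reaching 7), 2× up (reaching 1), 2× right (reaching 3) — 9 moves in all.
Check: order respected (11 at step 1, 8 at step 4, 1 at step 7); 9 moves as required.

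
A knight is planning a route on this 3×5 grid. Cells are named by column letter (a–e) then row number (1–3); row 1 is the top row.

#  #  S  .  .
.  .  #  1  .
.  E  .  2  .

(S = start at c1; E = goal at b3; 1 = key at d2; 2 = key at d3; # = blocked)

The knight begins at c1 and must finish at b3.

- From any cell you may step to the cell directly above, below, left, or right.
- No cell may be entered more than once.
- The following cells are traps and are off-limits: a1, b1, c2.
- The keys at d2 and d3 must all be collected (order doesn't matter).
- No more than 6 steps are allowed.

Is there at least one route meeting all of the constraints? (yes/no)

yes

One route that works: c1 → d1 → d2 → d3 → c3 → b3.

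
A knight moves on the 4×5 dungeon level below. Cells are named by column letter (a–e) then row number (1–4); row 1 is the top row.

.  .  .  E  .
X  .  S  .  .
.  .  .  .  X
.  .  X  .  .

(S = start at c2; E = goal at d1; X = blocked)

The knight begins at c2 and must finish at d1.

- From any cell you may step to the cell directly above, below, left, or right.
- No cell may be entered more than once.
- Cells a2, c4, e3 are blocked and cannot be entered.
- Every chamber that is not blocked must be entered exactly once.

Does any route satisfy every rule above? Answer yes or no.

no

Cell a1 has only one open neighbour but is neither the start nor the goal, so a Hamiltonian route would have to both enter and leave it through the same neighbour — impossible without revisiting.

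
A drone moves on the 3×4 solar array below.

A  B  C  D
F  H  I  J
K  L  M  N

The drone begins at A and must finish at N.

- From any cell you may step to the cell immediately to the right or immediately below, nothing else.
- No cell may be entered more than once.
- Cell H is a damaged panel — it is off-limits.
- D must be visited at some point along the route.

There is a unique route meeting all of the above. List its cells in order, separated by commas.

A, B, C, D, J, N

Moves only go right or down, so the column and row indices never decrease.
Route from A: right 3 to D, down 2 to N — 5 moves in all.
Check: all required cells visited.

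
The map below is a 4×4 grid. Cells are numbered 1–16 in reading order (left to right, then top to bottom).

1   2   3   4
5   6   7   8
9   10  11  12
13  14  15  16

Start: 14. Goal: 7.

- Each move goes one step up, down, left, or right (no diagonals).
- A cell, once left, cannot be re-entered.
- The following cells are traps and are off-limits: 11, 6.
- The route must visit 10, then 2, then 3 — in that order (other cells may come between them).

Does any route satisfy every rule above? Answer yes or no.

One route that works: 14 → 10 → 9 → 5 → 1 → 2 → 3 → 7.

yes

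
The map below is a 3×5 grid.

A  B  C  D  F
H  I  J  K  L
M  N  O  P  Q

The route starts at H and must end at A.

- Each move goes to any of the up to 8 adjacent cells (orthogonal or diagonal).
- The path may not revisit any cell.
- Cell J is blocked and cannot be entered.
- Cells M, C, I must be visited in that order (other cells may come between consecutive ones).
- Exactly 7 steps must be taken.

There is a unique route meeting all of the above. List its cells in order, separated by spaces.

The waypoints must appear in the order M, C, I, with no cell reused.
Route from H: down 1 to M, right 2 to O, up-right 1 to K, up-left 1 to C, down-left 1 to I, up-left 1 to A — 7 moves in all.
Check: order respected (M at step 1, C at step 5, I at step 6); 7 moves as required.

H M N O K C I A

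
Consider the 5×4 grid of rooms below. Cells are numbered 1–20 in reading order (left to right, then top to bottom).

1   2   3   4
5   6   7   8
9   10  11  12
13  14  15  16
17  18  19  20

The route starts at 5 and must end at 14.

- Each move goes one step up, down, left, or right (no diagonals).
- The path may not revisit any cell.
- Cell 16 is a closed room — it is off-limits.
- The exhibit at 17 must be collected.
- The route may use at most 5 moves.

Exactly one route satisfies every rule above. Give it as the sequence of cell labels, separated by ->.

The budget equals the shortest possible length, so every move has to be on a shortest route through the required cells.
Route from 5: down 3 to 17, right 1 to 18, up 1 to 14 — 5 moves in all.
Check: all required cells visited; 5 ≤ 5 moves.

5 -> 9 -> 13 -> 17 -> 18 -> 14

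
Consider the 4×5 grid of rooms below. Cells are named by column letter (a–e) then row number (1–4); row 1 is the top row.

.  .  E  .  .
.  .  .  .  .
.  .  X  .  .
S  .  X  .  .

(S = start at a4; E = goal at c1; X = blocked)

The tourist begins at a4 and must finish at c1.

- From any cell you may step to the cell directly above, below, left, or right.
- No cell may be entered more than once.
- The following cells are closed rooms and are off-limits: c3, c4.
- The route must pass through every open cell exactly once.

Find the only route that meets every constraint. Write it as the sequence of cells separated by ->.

a4 -> b4 -> b3 -> a3 -> a2 -> a1 -> b1 -> b2 -> c2 -> d2 -> d3 -> d4 -> e4 -> e3 -> e2 -> e1 -> d1 -> c1

Need to visit all 18 open cells exactly once, starting at a4 and ending at c1.
Cell a1 has only two open neighbours (a2 and b1), so the path must pass straight through it: one of those is the cell it's entered from and the other is where it exits.
Route from a4: right 1 to b4, up 1 to b3, left 1 to a3, up 2 to a1, right 1 to b1, down 1 to b2, right 2 to d2, down 2 to d4, right 1 to e4, up 3 to e1, left 2 to c1 — 17 moves in all.
Check: all 18 open cells covered.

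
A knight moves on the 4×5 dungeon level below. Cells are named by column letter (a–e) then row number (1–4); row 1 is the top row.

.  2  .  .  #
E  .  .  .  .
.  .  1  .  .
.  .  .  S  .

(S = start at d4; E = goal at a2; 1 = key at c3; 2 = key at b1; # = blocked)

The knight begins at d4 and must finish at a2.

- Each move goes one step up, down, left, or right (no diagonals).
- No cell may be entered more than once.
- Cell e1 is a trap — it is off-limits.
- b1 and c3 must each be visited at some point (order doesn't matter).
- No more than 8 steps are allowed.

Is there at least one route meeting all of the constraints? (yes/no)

yes

One route that works: d4 → d3 → c3 → c2 → c1 → b1 → b2 → a2.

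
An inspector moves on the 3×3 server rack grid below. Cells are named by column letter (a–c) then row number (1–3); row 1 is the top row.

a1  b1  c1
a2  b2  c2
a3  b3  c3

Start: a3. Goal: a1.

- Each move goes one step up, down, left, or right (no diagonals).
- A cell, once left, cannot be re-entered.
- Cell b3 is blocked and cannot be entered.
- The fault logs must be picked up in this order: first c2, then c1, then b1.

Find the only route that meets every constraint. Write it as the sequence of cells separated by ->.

The waypoints must appear in the order c2, c1, b1, with no cell reused.
Route from a3: up to a2, 2× right (reaching c2), up to c1, 2× left (reaching a1) — 6 moves in all.
Check: order respected (c2 at step 3, c1 at step 4, b1 at step 5).

a3 -> a2 -> b2 -> c2 -> c1 -> b1 -> a1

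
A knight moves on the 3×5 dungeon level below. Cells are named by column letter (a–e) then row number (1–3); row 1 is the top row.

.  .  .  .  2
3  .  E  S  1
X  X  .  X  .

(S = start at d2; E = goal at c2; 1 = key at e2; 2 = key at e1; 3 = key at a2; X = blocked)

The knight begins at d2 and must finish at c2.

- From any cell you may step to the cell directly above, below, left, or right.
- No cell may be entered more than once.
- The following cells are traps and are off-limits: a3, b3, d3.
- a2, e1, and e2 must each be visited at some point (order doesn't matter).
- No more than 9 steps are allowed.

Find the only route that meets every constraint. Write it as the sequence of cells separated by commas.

d2, e2, e1, d1, c1, b1, a1, a2, b2, c2

The budget equals the shortest possible length, so every move has to be on a shortest route through the required cells.
Route from d2: right 1 to e2, up 1 to e1, left 4 to a1, down 1 to a2, right 2 to c2 — 9 moves in all.
Check: all required cells visited; 9 ≤ 9 moves.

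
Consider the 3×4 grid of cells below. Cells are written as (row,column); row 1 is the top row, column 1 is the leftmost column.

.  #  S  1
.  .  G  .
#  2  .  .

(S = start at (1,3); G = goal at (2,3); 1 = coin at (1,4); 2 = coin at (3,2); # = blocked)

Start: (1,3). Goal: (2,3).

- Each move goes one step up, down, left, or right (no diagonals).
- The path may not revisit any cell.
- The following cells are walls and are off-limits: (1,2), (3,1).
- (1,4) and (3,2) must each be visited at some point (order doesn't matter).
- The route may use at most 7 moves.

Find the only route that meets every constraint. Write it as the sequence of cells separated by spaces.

(1,3) (1,4) (2,4) (3,4) (3,3) (3,2) (2,2) (2,3)

The budget equals the shortest possible length, so every move has to be on a shortest route through the required cells.
Route from (1,3): right 1 to (1,4), down 2 to (3,4), left 2 to (3,2), up 1 to (2,2), right 1 to (2,3) — 7 moves in all.
Check: all required cells visited; 7 ≤ 7 moves.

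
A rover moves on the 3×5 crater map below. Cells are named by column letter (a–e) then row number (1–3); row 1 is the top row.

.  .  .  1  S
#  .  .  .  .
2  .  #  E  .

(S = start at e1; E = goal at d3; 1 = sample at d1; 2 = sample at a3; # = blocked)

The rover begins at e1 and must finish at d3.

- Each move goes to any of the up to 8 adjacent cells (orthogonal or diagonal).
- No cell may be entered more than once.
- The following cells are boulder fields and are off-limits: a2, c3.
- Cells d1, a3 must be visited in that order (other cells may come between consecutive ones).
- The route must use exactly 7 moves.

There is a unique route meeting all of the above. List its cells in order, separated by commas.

e1, d1, c1, b2, a3, b3, c2, d3

The waypoints must appear in the order d1, a3, with no cell reused.
Route from e1: 2× left (reaching c1), 2× down-left (reaching a3), right to b3, up-right to c2, down-right to d3 — 7 moves in all.
Check: order respected (1 at step 1, 2 at step 4); 7 moves as required.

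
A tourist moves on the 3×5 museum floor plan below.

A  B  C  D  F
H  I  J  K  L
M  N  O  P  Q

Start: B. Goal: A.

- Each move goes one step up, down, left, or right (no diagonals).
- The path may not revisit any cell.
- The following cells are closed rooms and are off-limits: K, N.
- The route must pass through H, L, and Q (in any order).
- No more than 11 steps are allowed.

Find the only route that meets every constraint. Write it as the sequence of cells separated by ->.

B -> C -> D -> F -> L -> Q -> P -> O -> J -> I -> H -> A

The budget equals the shortest possible length, so every move has to be on a shortest route through the required cells.
Route from B: 3× right (reaching F), 2× down (reaching Q), 2× left (reaching O), up to J, 2× left (reaching H), up to A — 11 moves in all.
Check: all required cells visited; 11 ≤ 11 moves.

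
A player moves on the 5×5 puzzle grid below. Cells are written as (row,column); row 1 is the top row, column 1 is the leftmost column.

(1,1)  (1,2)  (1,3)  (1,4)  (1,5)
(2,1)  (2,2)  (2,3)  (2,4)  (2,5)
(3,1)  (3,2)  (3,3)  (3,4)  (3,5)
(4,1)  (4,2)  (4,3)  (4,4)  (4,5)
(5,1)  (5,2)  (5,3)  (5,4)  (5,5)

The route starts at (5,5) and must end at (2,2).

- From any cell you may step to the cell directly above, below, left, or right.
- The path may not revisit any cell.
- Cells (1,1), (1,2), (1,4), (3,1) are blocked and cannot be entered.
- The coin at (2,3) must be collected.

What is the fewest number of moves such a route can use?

Any route passes through (2,3) somewhere between (5,5) and (2,2). Summing Manhattan distances along the two legs ((5,5) → (2,3) → (2,2)) gives a lower bound of 5 + 1 = 6 moves.
A route of 6 moves achieves this: (5,5) → (4,5) → (3,5) → (2,5) → (2,4) → (2,3) → (2,2).
Since 6 matches the lower bound, it is optimal.

6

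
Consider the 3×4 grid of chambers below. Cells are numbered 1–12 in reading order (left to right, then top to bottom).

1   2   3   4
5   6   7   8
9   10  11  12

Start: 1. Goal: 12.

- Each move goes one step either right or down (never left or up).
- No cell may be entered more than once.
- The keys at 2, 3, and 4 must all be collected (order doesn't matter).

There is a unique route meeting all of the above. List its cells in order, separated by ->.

Moves only go right or down, so the column and row indices never decrease.
Route from 1: 3× right (reaching 4), 2× down (reaching 12) — 5 moves in all.
Check: all required cells visited.

1 -> 2 -> 3 -> 4 -> 8 -> 12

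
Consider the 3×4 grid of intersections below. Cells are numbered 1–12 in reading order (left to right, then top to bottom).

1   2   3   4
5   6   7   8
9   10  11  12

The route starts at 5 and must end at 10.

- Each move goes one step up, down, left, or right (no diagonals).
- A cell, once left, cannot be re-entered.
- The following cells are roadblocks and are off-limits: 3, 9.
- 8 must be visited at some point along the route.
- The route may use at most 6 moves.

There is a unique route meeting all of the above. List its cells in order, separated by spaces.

5 6 7 8 12 11 10

The budget equals the shortest possible length, so every move has to be on a shortest route through the required cells.
Route from 5: 3× right (reaching 8), down to 12, 2× left (reaching 10) — 6 moves in all.
Check: all required cells visited; 6 ≤ 6 moves.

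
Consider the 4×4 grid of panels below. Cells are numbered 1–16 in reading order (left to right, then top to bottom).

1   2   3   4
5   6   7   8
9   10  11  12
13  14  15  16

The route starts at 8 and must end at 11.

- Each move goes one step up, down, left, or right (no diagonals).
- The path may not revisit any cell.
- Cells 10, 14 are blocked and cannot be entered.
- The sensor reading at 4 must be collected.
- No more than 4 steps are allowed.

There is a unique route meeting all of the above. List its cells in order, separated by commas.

The 4-move cap with required stops at 4 leaves no slack for detours.
Route from 8: up 1 to 4, left 1 to 3, down 2 to 11 — 4 moves in all.
Check: all required cells visited; 4 ≤ 4 moves.

8, 4, 3, 7, 11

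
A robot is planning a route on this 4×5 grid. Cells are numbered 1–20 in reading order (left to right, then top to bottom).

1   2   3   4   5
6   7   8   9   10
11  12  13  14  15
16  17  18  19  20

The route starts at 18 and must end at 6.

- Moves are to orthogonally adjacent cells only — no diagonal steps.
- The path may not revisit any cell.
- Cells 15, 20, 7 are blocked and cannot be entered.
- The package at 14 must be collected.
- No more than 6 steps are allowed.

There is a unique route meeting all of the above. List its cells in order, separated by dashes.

The 6-move cap with required stops at 14 leaves no slack for detours.
Route from 18: right to 19, up to 14, 3× left (reaching 11), up to 6 — 6 moves in all.
Check: all required cells visited; 6 ≤ 6 moves.

18 - 19 - 14 - 13 - 12 - 11 - 6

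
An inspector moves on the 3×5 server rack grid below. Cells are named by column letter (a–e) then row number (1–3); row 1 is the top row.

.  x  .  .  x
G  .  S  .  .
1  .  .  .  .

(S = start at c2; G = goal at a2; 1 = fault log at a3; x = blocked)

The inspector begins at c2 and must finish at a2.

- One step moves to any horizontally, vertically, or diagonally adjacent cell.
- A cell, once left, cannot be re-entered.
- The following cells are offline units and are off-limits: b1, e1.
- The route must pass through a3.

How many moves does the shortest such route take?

3

Any route passes through a3 somewhere between c2 and a2. Summing Chebyshev distances along the two legs (c2 → a3 → a2) gives a lower bound of 2 + 1 = 3 moves.
A route of 3 moves achieves this: c2 → b2 → a3 → a2.
Since 3 matches the lower bound, it is optimal.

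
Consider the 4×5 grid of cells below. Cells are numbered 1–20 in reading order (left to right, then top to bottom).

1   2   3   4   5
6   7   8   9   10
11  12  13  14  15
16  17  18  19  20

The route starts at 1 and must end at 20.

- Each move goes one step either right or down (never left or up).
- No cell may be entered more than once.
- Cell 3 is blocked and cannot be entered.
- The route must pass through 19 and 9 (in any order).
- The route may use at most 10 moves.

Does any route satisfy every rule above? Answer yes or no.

yes

One route that works: 1 → 6 → 7 → 8 → 9 → 14 → 19 → 20.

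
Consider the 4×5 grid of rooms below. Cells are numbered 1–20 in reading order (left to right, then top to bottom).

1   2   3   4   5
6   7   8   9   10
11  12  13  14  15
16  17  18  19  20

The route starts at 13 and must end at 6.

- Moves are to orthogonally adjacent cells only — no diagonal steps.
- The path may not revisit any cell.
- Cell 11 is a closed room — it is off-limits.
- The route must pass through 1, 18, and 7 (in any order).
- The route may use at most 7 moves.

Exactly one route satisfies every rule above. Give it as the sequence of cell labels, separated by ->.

The budget equals the shortest possible length, so every move has to be on a shortest route through the required cells.
Route from 13: down to 18, left to 17, 3× up (reaching 2), left to 1, down to 6 — 7 moves in all.
Check: all required cells visited; 7 ≤ 7 moves.

13 -> 18 -> 17 -> 12 -> 7 -> 2 -> 1 -> 6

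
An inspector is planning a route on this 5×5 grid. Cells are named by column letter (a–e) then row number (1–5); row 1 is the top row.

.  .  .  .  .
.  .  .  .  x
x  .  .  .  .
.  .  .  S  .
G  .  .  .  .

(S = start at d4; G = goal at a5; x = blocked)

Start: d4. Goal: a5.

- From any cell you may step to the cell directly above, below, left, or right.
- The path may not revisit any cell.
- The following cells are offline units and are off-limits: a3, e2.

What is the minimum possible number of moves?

The Manhattan distance from d4 to a5 is |4−5| + |4−1| = 4, so at least 4 moves are needed.
A route of 4 moves achieves this: d4 → d5 → c5 → b5 → a5.
Since 4 matches the lower bound, it is optimal.

4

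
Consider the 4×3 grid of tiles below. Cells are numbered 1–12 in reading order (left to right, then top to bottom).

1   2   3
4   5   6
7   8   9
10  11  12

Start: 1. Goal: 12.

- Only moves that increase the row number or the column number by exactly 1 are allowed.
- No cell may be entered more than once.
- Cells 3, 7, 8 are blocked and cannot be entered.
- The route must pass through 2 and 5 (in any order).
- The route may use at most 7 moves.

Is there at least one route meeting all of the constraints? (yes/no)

One route that works: 1 → 2 → 5 → 6 → 9 → 12.

yes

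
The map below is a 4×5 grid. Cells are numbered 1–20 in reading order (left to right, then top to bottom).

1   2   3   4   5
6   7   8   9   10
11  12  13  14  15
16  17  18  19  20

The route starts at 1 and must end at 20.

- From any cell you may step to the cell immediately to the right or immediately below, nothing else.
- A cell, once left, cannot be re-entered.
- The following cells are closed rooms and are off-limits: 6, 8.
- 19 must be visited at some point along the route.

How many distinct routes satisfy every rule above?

A right/down-only route from 1 to 20 makes exactly 3 down-moves and 4 right-moves in some order.
With no other constraints that would be C(7,3) = 35 routes.
Split at 19 and multiply the segment counts (each segment already excludes blocked cells): 1→19: 4; 19→20: 1; product = 4.
That gives 4 routes.

4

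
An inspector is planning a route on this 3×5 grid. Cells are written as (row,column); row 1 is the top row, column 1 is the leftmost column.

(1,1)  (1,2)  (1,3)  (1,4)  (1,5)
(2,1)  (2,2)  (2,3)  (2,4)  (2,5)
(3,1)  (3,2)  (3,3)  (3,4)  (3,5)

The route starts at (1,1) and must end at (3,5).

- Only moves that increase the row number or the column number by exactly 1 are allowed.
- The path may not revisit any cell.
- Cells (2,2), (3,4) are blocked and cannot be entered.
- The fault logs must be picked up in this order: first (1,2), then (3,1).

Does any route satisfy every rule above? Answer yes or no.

(3,1) lies to the left of (1,2), so going from (1,2) to (3,1) would need a leftward move — but moves only go right/down, so (1,2) cannot be visited before (3,1).

no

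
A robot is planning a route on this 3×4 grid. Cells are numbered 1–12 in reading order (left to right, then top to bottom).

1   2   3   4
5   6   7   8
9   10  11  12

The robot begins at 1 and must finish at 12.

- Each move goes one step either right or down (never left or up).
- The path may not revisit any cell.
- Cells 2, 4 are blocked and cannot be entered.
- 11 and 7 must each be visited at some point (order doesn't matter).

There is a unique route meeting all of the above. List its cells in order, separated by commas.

1, 5, 6, 7, 11, 12

Moves only go right or down, so the column and row indices never decrease.
Route from 1: down to 5, 2× right (reaching 7), down to 11, right to 12 — 5 moves in all.
Check: all required cells visited.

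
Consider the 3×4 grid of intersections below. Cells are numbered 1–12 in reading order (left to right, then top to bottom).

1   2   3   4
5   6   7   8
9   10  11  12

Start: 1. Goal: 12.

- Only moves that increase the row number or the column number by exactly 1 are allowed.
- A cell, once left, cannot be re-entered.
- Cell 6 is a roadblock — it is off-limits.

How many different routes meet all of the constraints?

A right/down-only route from 1 to 12 makes exactly 2 down-moves and 3 right-moves in some order.
With no other constraints that would be C(5,2) = 10 routes.
Subtract routes through each blocked cell (inclusion–exclusion for overlaps): − through 6: 6 → 4.
That gives 4 routes.

4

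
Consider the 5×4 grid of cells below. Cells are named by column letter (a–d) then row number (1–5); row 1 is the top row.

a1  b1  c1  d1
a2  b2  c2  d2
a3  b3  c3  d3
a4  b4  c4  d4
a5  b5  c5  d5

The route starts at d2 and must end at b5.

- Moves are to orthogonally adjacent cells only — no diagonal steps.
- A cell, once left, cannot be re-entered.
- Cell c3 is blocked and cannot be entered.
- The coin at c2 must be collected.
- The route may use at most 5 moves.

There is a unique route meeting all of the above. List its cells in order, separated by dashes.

d2 - c2 - b2 - b3 - b4 - b5

The budget equals the shortest possible length, so every move has to be on a shortest route through the required cells.
Route from d2: left 2 to b2, down 3 to b5 — 5 moves in all.
Check: all required cells visited; 5 ≤ 5 moves.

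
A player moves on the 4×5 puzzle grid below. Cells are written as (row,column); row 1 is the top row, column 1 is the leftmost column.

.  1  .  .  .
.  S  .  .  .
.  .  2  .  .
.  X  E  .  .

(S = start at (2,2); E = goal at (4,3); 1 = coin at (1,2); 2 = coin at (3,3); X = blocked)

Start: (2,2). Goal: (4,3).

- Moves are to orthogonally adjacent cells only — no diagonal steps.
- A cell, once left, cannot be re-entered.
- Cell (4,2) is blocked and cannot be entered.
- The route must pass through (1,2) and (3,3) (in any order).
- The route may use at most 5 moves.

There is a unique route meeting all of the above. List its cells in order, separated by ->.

The budget equals the shortest possible length, so every move has to be on a shortest route through the required cells.
Route from (2,2): up to (1,2), right to (1,3), 3× down (reaching (4,3)) — 5 moves in all.
Check: all required cells visited; 5 ≤ 5 moves.

(2,2) -> (1,2) -> (1,3) -> (2,3) -> (3,3) -> (4,3)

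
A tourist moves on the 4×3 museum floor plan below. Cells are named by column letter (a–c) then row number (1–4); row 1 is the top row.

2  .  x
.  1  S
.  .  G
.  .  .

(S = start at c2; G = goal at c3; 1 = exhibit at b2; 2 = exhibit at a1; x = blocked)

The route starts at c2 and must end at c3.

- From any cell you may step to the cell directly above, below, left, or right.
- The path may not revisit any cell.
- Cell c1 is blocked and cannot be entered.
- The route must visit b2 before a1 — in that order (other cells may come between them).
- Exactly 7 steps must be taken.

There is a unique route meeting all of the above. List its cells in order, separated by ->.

c2 -> b2 -> b1 -> a1 -> a2 -> a3 -> b3 -> c3

The waypoints must appear in the order b2, a1, with no cell reused.
Route from c2: left 1 to b2, up 1 to b1, left 1 to a1, down 2 to a3, right 2 to c3 — 7 moves in all.
Check: order respected (1 at step 1, 2 at step 3); 7 moves as required.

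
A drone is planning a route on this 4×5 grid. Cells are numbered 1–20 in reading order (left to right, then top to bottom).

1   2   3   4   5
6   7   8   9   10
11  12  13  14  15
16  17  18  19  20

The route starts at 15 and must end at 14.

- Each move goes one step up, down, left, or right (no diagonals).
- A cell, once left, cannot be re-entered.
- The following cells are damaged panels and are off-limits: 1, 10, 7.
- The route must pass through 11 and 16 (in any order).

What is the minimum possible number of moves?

Any route passes through 11 and 16 in some order between 15 and 14. Summing Manhattan distances along each leg and taking the cheapest ordering (15 → 11 → 16 → 14) gives a lower bound of 4 + 1 + 4 = 9 moves.
A route of 9 moves achieves this: 15 → 20 → 19 → 18 → 17 → 16 → 11 → 12 → 13 → 14.
Since 9 matches the lower bound, it is optimal.

9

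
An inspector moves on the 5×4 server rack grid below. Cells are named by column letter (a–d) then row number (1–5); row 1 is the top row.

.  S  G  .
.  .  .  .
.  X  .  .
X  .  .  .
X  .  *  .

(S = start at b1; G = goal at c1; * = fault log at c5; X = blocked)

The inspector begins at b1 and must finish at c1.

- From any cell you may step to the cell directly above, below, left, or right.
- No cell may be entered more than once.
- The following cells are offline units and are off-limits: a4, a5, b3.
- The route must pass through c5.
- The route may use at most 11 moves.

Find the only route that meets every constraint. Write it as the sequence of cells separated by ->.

Any route must reach c5 and still end at c1 within 11 moves, so the order of the required stops is forced.
Route from b1: down 1 to b2, right 1 to c2, down 3 to c5, right 1 to d5, up 4 to d1, left 1 to c1 — 11 moves in all.
Check: all required cells visited; 11 ≤ 11 moves.

b1 -> b2 -> c2 -> c3 -> c4 -> c5 -> d5 -> d4 -> d3 -> d2 -> d1 -> c1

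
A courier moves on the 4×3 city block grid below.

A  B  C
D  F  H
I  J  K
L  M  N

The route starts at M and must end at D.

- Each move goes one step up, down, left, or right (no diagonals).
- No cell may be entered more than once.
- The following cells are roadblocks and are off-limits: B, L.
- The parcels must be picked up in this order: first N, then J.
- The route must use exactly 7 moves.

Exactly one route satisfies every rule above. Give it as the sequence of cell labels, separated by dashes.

The waypoints must appear in the order N, J, with no cell reused.
Route from M: right 1 to N, up 2 to H, left 1 to F, down 1 to J, left 1 to I, up 1 to D — 7 moves in all.
Check: order respected (N at step 1, J at step 5); 7 moves as required.

M - N - K - H - F - J - I - D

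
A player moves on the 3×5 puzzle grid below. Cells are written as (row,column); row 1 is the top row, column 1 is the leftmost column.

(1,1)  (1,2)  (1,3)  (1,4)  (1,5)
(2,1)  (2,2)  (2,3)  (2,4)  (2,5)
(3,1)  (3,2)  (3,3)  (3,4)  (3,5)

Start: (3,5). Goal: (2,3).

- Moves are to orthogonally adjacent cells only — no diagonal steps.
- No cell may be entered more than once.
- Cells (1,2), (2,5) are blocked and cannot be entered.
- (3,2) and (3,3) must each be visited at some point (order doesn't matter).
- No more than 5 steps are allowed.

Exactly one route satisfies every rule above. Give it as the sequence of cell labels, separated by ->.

The 5-move cap with required stops at (3,2), (3,3) leaves no slack for detours.
Route from (3,5): left 3 to (3,2), up 1 to (2,2), right 1 to (2,3) — 5 moves in all.
Check: all required cells visited; 5 ≤ 5 moves.

(3,5) -> (3,4) -> (3,3) -> (3,2) -> (2,2) -> (2,3)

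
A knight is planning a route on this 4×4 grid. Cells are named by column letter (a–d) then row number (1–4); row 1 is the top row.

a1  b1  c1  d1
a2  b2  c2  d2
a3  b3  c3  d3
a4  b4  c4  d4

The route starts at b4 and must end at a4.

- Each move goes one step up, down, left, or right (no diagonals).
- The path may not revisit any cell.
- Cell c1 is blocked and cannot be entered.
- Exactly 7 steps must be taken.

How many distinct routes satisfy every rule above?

Need simple routes of exactly 7 moves from b4 to a4 (Manhattan distance 1, so 3 moves are spent on a detour and 3 undoing it).
Enumerating: b4 b3 b2 b1 a1 a2 a3 a4 | b4 b3 c3 c2 b2 a2 a3 a4 | b4 c4 c3 c2 b2 b3 a3 a4 | b4 c4 c3 c2 b2 a2 a3 a4 | b4 c4 c3 b3 b2 a2 a3 a4 | b4 c4 d4 d3 c3 b3 a3 a4.
That gives 6 routes.

6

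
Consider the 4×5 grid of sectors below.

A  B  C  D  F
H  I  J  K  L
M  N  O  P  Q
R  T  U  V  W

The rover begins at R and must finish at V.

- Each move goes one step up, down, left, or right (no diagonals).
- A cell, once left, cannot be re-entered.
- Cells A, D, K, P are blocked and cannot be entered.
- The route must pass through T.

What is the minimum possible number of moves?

Any route passes through T somewhere between R and V. Summing Manhattan distances along the two legs (R → T → V) gives a lower bound of 1 + 2 = 3 moves.
A route of 3 moves achieves this: R → T → U → V.
Since 3 matches the lower bound, it is optimal.

3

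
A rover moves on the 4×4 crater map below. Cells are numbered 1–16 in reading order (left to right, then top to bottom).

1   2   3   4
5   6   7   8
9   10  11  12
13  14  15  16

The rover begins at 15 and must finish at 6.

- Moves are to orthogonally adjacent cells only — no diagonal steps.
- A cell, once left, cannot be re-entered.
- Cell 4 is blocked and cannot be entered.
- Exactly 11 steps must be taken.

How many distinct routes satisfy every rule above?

13

Need simple routes of exactly 11 moves from 15 to 6 (Manhattan distance 3, so 4 moves are spent on a detour and 4 undoing it).
Branch systematically from the start, pruning whenever the remaining move budget drops below the Manhattan distance to 6 or differs from it in parity. Grouping the completions by first move — via 11: 3; via 14: 4; via 16: 6 — and summing: 3 + 4 + 6 = 13.
That gives 13 routes.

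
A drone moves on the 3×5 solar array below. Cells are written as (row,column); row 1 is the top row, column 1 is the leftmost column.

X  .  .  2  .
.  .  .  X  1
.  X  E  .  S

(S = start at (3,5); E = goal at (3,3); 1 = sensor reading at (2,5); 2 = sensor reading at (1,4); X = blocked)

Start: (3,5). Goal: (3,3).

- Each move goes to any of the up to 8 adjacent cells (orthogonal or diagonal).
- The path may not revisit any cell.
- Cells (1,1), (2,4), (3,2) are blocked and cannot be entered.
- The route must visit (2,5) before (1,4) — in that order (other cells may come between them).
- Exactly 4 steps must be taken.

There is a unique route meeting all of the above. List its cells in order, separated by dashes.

The waypoints must appear in the order (2,5), (1,4), with no cell reused.
Route from (3,5): up 1 to (2,5), up-left 1 to (1,4), down-left 1 to (2,3), down 1 to (3,3) — 4 moves in all.
Check: order respected (1 at step 1, 2 at step 2); 4 moves as required.

(3,5) - (2,5) - (1,4) - (2,3) - (3,3)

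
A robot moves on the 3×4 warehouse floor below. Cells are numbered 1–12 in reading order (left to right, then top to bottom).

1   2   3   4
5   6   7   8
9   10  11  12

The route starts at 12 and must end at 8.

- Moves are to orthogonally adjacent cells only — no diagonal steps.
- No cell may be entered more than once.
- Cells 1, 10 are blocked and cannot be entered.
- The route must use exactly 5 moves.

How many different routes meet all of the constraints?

1

Need simple routes of exactly 5 moves from 12 to 8 (Manhattan distance 1, so 2 moves are spent on a detour and 2 undoing it).
Enumerating: 12 11 7 3 4 8.
That gives 1 route.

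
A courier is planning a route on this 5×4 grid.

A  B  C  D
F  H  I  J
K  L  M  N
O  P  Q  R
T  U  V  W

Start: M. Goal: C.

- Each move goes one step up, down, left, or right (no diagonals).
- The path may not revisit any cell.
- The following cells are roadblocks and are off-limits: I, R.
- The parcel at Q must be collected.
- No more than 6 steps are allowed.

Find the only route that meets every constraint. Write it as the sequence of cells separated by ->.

M -> Q -> P -> L -> H -> B -> C

The 6-move cap with required stops at Q leaves no slack for detours.
Route from M: down 1 to Q, left 1 to P, up 3 to B, right 1 to C — 6 moves in all.
Check: all required cells visited; 6 ≤ 6 moves.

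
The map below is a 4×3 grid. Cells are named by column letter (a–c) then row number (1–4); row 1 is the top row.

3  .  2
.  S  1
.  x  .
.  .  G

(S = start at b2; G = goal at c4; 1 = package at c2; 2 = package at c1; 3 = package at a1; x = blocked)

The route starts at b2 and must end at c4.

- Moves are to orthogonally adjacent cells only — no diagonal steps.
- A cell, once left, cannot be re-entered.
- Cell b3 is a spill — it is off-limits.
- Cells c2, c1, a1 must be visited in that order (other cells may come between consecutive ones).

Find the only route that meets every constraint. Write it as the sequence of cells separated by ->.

b2 -> c2 -> c1 -> b1 -> a1 -> a2 -> a3 -> a4 -> b4 -> c4

The waypoints must appear in the order c2, c1, a1, with no cell reused.
Route from b2: right to c2, up to c1, 2× left (reaching a1), 3× down (reaching a4), 2× right (reaching c4) — 9 moves in all.
Check: order respected (1 at step 1, 2 at step 2, 3 at step 4).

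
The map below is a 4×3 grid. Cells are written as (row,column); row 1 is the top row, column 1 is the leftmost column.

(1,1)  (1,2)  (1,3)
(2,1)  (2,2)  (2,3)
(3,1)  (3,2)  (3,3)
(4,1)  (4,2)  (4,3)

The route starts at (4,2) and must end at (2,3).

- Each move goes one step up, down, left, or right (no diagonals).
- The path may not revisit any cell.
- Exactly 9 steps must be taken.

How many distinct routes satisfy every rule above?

6

Need simple routes of exactly 9 moves from (4,2) to (2,3) (Manhattan distance 3, so 3 moves are spent on a detour and 3 undoing it).
Enumerating: (4,2) (4,1) (3,1) (2,1) (1,1) (1,2) (2,2) (3,2) (3,3) (2,3) | (4,2) (4,1) (3,1) (3,2) (2,2) (2,1) (1,1) (1,2) (1,3) (2,3) | (4,2) (4,3) (3,3) (3,2) (2,2) (2,1) (1,1) (1,2) (1,3) (2,3) | (4,2) (4,3) (3,3) (3,2) (3,1) (2,1) (1,1) (1,2) (2,2) (2,3) | (4,2) (4,3) (3,3) (3,2) (3,1) (2,1) (1,1) (1,2) (1,3) (2,3) | (4,2) (4,3) (3,3) (3,2) (3,1) (2,1) (2,2) (1,2) (1,3) (2,3).
That gives 6 routes.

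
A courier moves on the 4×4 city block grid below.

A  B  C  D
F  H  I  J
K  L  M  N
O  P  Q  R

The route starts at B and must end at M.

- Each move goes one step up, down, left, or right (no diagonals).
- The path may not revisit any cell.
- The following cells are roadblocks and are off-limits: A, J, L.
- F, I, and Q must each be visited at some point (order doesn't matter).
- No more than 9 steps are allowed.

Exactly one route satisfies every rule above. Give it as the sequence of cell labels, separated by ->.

The 9-move cap with required stops at F, I, Q leaves no slack for detours.
Route from B: right to C, down to I, 2× left (reaching F), 2× down (reaching O), 2× right (reaching Q), up to M — 9 moves in all.
Check: all required cells visited; 9 ≤ 9 moves.

B -> C -> I -> H -> F -> K -> O -> P -> Q -> M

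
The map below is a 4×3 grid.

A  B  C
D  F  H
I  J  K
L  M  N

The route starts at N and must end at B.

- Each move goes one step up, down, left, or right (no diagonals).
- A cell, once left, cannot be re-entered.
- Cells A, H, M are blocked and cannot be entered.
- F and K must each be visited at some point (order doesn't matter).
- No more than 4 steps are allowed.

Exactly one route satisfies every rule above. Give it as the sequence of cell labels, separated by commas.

The 4-move cap with required stops at F, K leaves no slack for detours.
Route from N: up to K, left to J, 2× up (reaching B) — 4 moves in all.
Check: all required cells visited; 4 ≤ 4 moves.

N, K, J, F, B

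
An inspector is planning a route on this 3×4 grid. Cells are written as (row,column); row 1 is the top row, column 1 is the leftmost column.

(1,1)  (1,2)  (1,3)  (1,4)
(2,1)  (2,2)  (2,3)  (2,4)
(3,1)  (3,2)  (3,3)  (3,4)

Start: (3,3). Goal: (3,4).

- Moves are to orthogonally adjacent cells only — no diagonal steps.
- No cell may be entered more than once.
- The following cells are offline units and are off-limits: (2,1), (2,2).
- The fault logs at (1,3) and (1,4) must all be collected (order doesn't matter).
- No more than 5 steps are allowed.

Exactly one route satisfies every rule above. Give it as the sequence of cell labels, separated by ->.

Any route must reach (1,3) and (1,4) and still end at (3,4) within 5 moves, so the order of the required stops is forced.
Route from (3,3): 2× up (reaching (1,3)), right to (1,4), 2× down (reaching (3,4)) — 5 moves in all.
Check: all required cells visited; 5 ≤ 5 moves.

(3,3) -> (2,3) -> (1,3) -> (1,4) -> (2,4) -> (3,4)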